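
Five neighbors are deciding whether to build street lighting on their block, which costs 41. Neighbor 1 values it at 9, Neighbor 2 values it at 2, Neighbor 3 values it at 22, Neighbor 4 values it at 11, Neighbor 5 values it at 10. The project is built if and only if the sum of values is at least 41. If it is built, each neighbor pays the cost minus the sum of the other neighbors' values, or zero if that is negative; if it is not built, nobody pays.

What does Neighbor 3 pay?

Total value 54 ≥ cost 41, so the project is built.
The other neighbors' values sum to 32.
Cost minus that sum is 41 - 32 = 9.

9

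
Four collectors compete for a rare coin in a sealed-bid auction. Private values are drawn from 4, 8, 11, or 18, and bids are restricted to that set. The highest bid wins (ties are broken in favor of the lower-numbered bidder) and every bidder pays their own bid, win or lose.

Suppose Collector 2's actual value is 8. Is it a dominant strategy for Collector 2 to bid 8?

Consider the case where Collector 1 bids 4, Collector 3 bids 4 and Collector 4 bids 11.
Truthful bid 8: loses but pays 8, utility -8.
Bid 4 instead: loses but pays 4, utility -4.
Since -4 > -8, bidding 4 is strictly better here, so truthful bidding is not dominant.

No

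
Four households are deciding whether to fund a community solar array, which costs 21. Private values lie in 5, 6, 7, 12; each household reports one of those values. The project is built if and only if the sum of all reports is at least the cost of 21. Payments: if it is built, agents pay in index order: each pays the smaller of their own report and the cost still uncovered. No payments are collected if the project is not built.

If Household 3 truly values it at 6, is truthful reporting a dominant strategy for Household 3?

No

Consider the case where Household 1 reports 5, Household 2 reports 5 and Household 4 reports 6.
Truthful report 6: project built, pays 6, utility 6 - 6 = 0.
Report 5 instead: project built, pays 5, utility 6 - 5 = 1.
Since 1 > 0, reporting 5 is strictly better here, so truthful reporting is not dominant.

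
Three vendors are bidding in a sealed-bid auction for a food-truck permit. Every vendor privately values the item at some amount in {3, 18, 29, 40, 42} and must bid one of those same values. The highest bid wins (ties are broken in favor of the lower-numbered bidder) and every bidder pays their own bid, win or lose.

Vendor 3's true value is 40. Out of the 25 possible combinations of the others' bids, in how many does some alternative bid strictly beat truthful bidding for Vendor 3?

20

Others bid (3, 3): truth gives 0; bid 18 gives 22 > 0. Violating.
Others bid (3, 18): truth gives 0; bid 29 gives 11 > 0. Violating.
Others bid (3, 40): truth gives -40; bid 42 gives -2 > -40. Violating.
Others bid (3, 42): truth gives -40; bid 3 gives -3 > -40. Violating.
Others bid (3, 29): truth gives 0; no alternative beats it.
Others bid (18, 29): truth gives 0; no alternative beats it.
(Checking all 25 profiles: 20 have a profitable deviation, 5 do not.)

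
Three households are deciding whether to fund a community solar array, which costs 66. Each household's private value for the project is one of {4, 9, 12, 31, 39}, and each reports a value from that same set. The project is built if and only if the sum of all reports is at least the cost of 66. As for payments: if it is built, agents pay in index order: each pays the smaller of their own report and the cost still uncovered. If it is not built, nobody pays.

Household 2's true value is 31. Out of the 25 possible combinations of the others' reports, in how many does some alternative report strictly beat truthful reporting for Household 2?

Others report (31, 31): truth gives 0; report 4 gives 27 > 0. Violating.
Others report (31, 39): truth gives 0; report 4 gives 27 > 0. Violating.
Others report (39, 31): truth gives 4; report 4 gives 27 > 4. Violating.
Others report (39, 39): truth gives 4; report 4 gives 27 > 4. Violating.
Others report (4, 4): truth gives 0; no alternative beats it.
Others report (4, 9): truth gives 0; no alternative beats it.
(Checking all 25 profiles: 4 have a profitable deviation, 21 do not.)

4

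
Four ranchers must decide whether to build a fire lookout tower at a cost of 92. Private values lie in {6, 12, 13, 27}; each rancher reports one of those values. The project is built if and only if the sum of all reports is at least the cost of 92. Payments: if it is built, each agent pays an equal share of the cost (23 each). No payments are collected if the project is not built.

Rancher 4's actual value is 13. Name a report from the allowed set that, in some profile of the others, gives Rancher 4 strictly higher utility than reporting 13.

Suppose Rancher 1 reports 27, Rancher 2 reports 27 and Rancher 3 reports 27.
Report 13: project built, pays 23, utility 13 - 23 = -10.
Report 6: project not built, utility 0.
So reporting 6 beats truth here (0 > -10).

6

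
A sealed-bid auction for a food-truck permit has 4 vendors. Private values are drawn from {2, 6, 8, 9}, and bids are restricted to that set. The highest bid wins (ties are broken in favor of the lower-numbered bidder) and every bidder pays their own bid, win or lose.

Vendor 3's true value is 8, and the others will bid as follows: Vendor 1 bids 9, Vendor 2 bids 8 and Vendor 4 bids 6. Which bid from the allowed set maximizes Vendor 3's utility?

2

Bid 2: loses but pays 2, utility -2.
Bid 6: loses but pays 6, utility -6.
Bid 8: loses but pays 8, utility -8.
Bid 9: loses but pays 9, utility -9.
The best choice is 2 with utility -2.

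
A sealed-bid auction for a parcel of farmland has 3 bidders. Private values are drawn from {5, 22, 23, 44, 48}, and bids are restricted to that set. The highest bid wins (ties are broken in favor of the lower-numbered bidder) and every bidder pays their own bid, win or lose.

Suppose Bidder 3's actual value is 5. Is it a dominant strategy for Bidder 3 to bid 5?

Yes

Check each profile of the others' bids and compare truth against every alternative bid.
Others bid (5, 23): truth gives -5, best alternative gives -22.
Others bid (5, 44): truth gives -5, best alternative gives -22.
Others bid (5, 48): truth gives -5, best alternative gives -22.
Others bid (22, 23): truth gives -5, best alternative gives -22.
Others bid (22, 44): truth gives -5, best alternative gives -22.
Others bid (22, 48): truth gives -5, best alternative gives -22.
(Remaining 19 profiles checked similarly; truth is weakly best in each.)
In every case the truthful bid is at least as good as any alternative, so it is a dominant strategy.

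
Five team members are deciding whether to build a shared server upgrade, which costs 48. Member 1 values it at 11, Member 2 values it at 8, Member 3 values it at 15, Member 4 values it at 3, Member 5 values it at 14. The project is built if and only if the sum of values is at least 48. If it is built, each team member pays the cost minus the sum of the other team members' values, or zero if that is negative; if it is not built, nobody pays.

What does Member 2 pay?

Total value 51 ≥ cost 48, so the project is built.
The other team members' values sum to 43.
Cost minus that sum is 48 - 43 = 5.

5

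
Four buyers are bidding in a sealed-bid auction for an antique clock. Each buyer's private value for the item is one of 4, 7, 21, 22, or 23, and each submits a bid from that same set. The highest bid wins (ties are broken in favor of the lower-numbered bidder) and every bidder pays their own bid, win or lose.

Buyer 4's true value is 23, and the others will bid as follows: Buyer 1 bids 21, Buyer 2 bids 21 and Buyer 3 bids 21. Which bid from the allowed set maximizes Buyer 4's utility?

Bid 4: loses but pays 4, utility -4.
Bid 7: loses but pays 7, utility -7.
Bid 21: loses but pays 21, utility -21.
Bid 22: wins, pays 22, utility 23 - 22 = 1.
Bid 23: wins, pays 23, utility 23 - 23 = 0.
The best choice is 22 with utility 1.

22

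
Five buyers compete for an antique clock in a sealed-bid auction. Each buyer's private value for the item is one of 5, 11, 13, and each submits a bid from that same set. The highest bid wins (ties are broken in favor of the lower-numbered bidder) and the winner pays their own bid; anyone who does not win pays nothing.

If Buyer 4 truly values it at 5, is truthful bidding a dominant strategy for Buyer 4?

Check each profile of the others' bids and compare truth against every alternative bid.
Others bid (5, 5, 5, 5): truth gives 0, best alternative gives -6.
Others bid (5, 5, 5, 11): truth gives 0, best alternative gives -6.
Others bid (5, 5, 5, 13): truth gives 0, best alternative gives 0.
Others bid (5, 5, 11, 5): truth gives 0, best alternative gives 0.
Others bid (5, 5, 11, 11): truth gives 0, best alternative gives 0.
Others bid (5, 5, 11, 13): truth gives 0, best alternative gives 0.
(Remaining 75 profiles checked similarly; truth is weakly best in each.)
In every case the truthful bid is at least as good as any alternative, so it is a dominant strategy.

Yes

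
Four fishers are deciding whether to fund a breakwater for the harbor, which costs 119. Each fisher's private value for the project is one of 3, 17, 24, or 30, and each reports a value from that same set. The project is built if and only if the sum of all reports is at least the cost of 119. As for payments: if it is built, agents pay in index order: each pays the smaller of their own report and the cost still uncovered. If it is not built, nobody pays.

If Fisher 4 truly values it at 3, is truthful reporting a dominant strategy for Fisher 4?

Check each profile of the others' reports and compare truth against every alternative report.
Others report (3, 3, 3): truth gives 0, best alternative gives 0.
Others report (3, 3, 17): truth gives 0, best alternative gives 0.
Others report (3, 3, 24): truth gives 0, best alternative gives 0.
Others report (3, 3, 30): truth gives 0, best alternative gives 0.
Others report (3, 17, 3): truth gives 0, best alternative gives 0.
Others report (3, 17, 17): truth gives 0, best alternative gives 0.
(Remaining 58 profiles checked similarly; truth is weakly best in each.)
In every case the truthful report is at least as good as any alternative, so it is a dominant strategy.

Yes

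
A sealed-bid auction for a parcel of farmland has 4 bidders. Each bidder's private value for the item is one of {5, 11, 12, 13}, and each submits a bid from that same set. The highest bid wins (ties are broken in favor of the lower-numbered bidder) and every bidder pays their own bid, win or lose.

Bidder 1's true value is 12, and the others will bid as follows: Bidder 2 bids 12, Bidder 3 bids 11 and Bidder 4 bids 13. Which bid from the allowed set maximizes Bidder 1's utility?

Bid 5: loses but pays 5, utility -5.
Bid 11: loses but pays 11, utility -11.
Bid 12: loses but pays 12, utility -12.
Bid 13: wins, pays 13, utility 12 - 13 = -1.
The best choice is 13 with utility -1.

13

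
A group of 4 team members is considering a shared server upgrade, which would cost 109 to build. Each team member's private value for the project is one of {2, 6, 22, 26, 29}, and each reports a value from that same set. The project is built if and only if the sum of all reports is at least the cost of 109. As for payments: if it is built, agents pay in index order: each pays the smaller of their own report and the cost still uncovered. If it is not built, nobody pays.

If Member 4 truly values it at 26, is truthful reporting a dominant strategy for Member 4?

Check each profile of the others' reports and compare truth against every alternative report.
Others report (29, 29, 29): truth gives 4, best alternative gives 4.
Others report (26, 29, 29): truth gives 1, best alternative gives 1.
Others report (29, 26, 29): truth gives 1, best alternative gives 1.
Others report (29, 29, 26): truth gives 1, best alternative gives 1.
Others report (2, 2, 2): truth gives 0, best alternative gives 0.
Others report (2, 2, 6): truth gives 0, best alternative gives 0.
(Remaining 119 profiles checked similarly; truth is weakly best in each.)
In every case the truthful report is at least as good as any alternative, so it is a dominant strategy.

Yes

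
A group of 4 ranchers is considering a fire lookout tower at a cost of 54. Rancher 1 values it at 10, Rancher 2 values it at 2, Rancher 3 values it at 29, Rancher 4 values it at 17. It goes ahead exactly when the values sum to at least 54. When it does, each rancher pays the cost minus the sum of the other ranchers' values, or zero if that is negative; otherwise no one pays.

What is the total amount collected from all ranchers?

Total value 58 ≥ cost 54, so it is built.
Rancher 1: others sum to 48; max(0, 54 - 48) = 6.
Rancher 2: others sum to 56; max(0, 54 - 56) = 0.
Rancher 3: others sum to 29; max(0, 54 - 29) = 25.
Rancher 4: others sum to 41; max(0, 54 - 41) = 13.
Total collected = 6 + 0 + 25 + 13 = 44.

44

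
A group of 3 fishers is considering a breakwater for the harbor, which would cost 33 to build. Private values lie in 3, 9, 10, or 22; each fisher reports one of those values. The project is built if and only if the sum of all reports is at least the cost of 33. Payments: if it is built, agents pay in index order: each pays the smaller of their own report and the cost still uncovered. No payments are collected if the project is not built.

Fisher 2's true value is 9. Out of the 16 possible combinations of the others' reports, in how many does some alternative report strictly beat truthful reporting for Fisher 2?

5

Others report (9, 22): truth gives 0; report 3 gives 6 > 0. Violating.
Others report (10, 22): truth gives 0; report 3 gives 6 > 0. Violating.
Others report (22, 9): truth gives 0; report 3 gives 6 > 0. Violating.
Others report (22, 10): truth gives 0; report 3 gives 6 > 0. Violating.
Others report (3, 3): truth gives 0; no alternative beats it.
Others report (3, 9): truth gives 0; no alternative beats it.
(Checking all 16 profiles: 5 have a profitable deviation, 11 do not.)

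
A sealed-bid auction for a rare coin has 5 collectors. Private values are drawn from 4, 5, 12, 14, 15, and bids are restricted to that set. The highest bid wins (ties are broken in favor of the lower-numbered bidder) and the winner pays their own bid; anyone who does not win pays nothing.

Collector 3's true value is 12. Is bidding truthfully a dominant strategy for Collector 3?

No

Consider the case where Collector 1 bids 4, Collector 2 bids 4, Collector 4 bids 4 and Collector 5 bids 4.
Truthful bid 12: wins, pays 12, utility 12 - 12 = 0.
Bid 5 instead: wins, pays 5, utility 12 - 5 = 7.
Since 7 > 0, bidding 5 is strictly better here, so truthful bidding is not dominant.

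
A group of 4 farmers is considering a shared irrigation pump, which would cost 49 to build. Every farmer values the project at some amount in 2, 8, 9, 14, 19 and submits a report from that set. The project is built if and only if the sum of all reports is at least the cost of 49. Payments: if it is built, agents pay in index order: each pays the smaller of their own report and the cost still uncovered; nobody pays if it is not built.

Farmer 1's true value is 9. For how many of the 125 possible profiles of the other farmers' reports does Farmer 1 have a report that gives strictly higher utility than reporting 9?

26

Others report (8, 14, 19): truth gives 0; report 8 gives 1 > 0. Violating.
Others report (8, 19, 14): truth gives 0; report 8 gives 1 > 0. Violating.
Others report (8, 19, 19): truth gives 0; report 8 gives 1 > 0. Violating.
Others report (9, 14, 19): truth gives 0; report 8 gives 1 > 0. Violating.
Others report (2, 2, 2): truth gives 0; no alternative beats it.
Others report (2, 2, 8): truth gives 0; no alternative beats it.
(Checking all 125 profiles: 26 have a profitable deviation, 99 do not.)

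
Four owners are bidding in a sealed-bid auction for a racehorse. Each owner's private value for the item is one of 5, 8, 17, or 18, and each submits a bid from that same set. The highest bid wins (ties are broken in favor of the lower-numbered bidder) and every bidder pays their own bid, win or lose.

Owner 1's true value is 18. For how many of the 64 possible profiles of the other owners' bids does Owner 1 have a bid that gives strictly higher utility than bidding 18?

27

Others bid (5, 5, 5): truth gives 0; bid 5 gives 13 > 0. Violating.
Others bid (5, 5, 8): truth gives 0; bid 8 gives 10 > 0. Violating.
Others bid (5, 5, 17): truth gives 0; bid 17 gives 1 > 0. Violating.
Others bid (5, 8, 5): truth gives 0; bid 8 gives 10 > 0. Violating.
Others bid (5, 5, 18): truth gives 0; no alternative beats it.
Others bid (5, 8, 18): truth gives 0; no alternative beats it.
(Checking all 64 profiles: 27 have a profitable deviation, 37 do not.)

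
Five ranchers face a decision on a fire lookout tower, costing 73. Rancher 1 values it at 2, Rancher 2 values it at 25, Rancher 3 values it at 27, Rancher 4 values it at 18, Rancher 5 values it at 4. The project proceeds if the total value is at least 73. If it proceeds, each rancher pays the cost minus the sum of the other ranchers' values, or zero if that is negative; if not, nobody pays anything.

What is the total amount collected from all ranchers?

62

Total value 76 ≥ cost 73, so it is built.
Rancher 1: others sum to 74; max(0, 73 - 74) = 0.
Rancher 2: others sum to 51; max(0, 73 - 51) = 22.
Rancher 3: others sum to 49; max(0, 73 - 49) = 24.
Rancher 4: others sum to 58; max(0, 73 - 58) = 15.
Rancher 5: others sum to 72; max(0, 73 - 72) = 1.
Total collected = 0 + 22 + 24 + 15 + 1 = 62.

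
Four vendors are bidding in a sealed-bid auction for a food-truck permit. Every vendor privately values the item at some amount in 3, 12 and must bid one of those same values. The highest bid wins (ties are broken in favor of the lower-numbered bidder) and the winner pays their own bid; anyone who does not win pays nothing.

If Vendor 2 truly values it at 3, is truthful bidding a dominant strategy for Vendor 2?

Yes

Check each profile of the others' bids and compare truth against every alternative bid.
Others bid (3, 3, 3): truth gives 0, best alternative gives -9.
Others bid (3, 3, 12): truth gives 0, best alternative gives -9.
Others bid (3, 12, 3): truth gives 0, best alternative gives -9.
Others bid (3, 12, 12): truth gives 0, best alternative gives -9.
Others bid (12, 3, 3): truth gives 0, best alternative gives 0.
Others bid (12, 3, 12): truth gives 0, best alternative gives 0.
(Remaining 2 profiles checked similarly; truth is weakly best in each.)
In every case the truthful bid is at least as good as any alternative, so it is a dominant strategy.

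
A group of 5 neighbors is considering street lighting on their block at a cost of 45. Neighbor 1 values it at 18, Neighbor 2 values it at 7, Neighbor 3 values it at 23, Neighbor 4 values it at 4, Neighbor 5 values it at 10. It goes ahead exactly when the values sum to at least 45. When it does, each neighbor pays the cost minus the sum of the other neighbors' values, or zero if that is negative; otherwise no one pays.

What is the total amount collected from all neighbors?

7

Total value 62 ≥ cost 45, so it is built.
Neighbor 1: others sum to 44; max(0, 45 - 44) = 1.
Neighbor 2: others sum to 55; max(0, 45 - 55) = 0.
Neighbor 3: others sum to 39; max(0, 45 - 39) = 6.
Neighbor 4: others sum to 58; max(0, 45 - 58) = 0.
Neighbor 5: others sum to 52; max(0, 45 - 52) = 0.
Total collected = 1 + 0 + 6 + 0 + 0 = 7.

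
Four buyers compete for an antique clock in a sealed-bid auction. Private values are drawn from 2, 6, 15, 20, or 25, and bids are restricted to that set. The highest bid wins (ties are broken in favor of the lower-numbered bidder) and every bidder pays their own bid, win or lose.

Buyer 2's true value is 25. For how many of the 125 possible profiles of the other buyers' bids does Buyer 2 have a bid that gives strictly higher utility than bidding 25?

Others bid (2, 2, 2): truth gives 0; bid 6 gives 19 > 0. Violating.
Others bid (2, 2, 6): truth gives 0; bid 6 gives 19 > 0. Violating.
Others bid (2, 2, 15): truth gives 0; bid 15 gives 10 > 0. Violating.
Others bid (2, 2, 20): truth gives 0; bid 20 gives 5 > 0. Violating.
Others bid (2, 2, 25): truth gives 0; no alternative beats it.
Others bid (2, 6, 25): truth gives 0; no alternative beats it.
(Checking all 125 profiles: 73 have a profitable deviation, 52 do not.)

73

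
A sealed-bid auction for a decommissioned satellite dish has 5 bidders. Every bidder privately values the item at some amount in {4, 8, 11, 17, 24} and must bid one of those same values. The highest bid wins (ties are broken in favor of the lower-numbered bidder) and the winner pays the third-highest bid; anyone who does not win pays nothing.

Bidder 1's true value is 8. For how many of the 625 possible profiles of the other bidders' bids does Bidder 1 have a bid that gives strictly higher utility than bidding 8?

12

Others bid (4, 4, 4, 11): truth gives 0; bid 11 gives 4 > 0. Violating.
Others bid (4, 4, 4, 17): truth gives 0; bid 17 gives 4 > 0. Violating.
Others bid (4, 4, 4, 24): truth gives 0; bid 24 gives 4 > 0. Violating.
Others bid (4, 4, 11, 4): truth gives 0; bid 11 gives 4 > 0. Violating.
Others bid (4, 4, 4, 4): truth gives 4; no alternative beats it.
Others bid (4, 4, 4, 8): truth gives 4; no alternative beats it.
(Checking all 625 profiles: 12 have a profitable deviation, 613 do not.)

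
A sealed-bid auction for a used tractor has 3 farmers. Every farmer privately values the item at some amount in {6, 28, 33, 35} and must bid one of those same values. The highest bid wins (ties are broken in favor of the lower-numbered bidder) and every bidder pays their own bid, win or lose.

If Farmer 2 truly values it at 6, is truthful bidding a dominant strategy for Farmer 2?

Check each profile of the others' bids and compare truth against every alternative bid.
Others bid (6, 35): truth gives -6, best alternative gives -28.
Others bid (28, 35): truth gives -6, best alternative gives -28.
Others bid (33, 6): truth gives -6, best alternative gives -28.
Others bid (33, 28): truth gives -6, best alternative gives -28.
Others bid (33, 33): truth gives -6, best alternative gives -28.
Others bid (33, 35): truth gives -6, best alternative gives -28.
(Remaining 10 profiles checked similarly; truth is weakly best in each.)
In every case the truthful bid is at least as good as any alternative, so it is a dominant strategy.

Yes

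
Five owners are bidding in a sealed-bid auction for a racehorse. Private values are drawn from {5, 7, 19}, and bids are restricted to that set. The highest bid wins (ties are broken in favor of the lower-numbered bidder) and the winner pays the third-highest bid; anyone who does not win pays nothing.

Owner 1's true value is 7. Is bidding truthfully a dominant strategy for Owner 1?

Consider the case where Owner 2 bids 5, Owner 3 bids 5, Owner 4 bids 5 and Owner 5 bids 19.
Truthful bid 7: loses, pays 0, utility 0.
Bid 19 instead: wins, pays 5, utility 7 - 5 = 2.
Since 2 > 0, bidding 19 is strictly better here, so truthful bidding is not dominant.

No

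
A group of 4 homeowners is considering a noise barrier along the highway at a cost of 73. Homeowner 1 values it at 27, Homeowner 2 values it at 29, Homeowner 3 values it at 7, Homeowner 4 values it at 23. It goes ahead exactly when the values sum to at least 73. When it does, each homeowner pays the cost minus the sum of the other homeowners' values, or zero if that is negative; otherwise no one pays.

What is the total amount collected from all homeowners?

Total value 86 ≥ cost 73, so it is built.
Homeowner 1: others sum to 59; max(0, 73 - 59) = 14.
Homeowner 2: others sum to 57; max(0, 73 - 57) = 16.
Homeowner 3: others sum to 79; max(0, 73 - 79) = 0.
Homeowner 4: others sum to 63; max(0, 73 - 63) = 10.
Total collected = 14 + 16 + 0 + 10 = 40.

40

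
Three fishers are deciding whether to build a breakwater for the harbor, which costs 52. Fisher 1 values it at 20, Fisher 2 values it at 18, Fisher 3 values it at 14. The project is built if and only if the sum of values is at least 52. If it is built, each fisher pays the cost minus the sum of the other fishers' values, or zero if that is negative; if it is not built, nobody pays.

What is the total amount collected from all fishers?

Total value 52 ≥ cost 52, so it is built.
Fisher 1: others sum to 32; max(0, 52 - 32) = 20.
Fisher 2: others sum to 34; max(0, 52 - 34) = 18.
Fisher 3: others sum to 38; max(0, 52 - 38) = 14.
Total collected = 20 + 18 + 14 = 52.

52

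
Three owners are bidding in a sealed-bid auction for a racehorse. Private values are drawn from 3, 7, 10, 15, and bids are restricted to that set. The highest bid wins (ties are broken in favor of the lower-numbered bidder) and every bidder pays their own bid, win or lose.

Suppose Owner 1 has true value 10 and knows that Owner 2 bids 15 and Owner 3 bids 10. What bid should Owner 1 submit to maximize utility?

Bid 3: loses but pays 3, utility -3.
Bid 7: loses but pays 7, utility -7.
Bid 10: loses but pays 10, utility -10.
Bid 15: wins, pays 15, utility 10 - 15 = -5.
The best choice is 3 with utility -3.

3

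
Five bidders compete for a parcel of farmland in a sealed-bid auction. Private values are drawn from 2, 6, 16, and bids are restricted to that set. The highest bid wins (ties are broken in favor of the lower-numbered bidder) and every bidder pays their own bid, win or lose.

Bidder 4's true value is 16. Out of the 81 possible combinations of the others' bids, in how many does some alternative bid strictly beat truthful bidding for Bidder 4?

Others bid (2, 2, 2, 2): truth gives 0; bid 6 gives 10 > 0. Violating.
Others bid (2, 2, 2, 6): truth gives 0; bid 6 gives 10 > 0. Violating.
Others bid (2, 2, 16, 2): truth gives -16; bid 2 gives -2 > -16. Violating.
Others bid (2, 2, 16, 6): truth gives -16; bid 2 gives -2 > -16. Violating.
Others bid (2, 2, 2, 16): truth gives 0; no alternative beats it.
Others bid (2, 2, 6, 2): truth gives 0; no alternative beats it.
(Checking all 81 profiles: 59 have a profitable deviation, 22 do not.)

59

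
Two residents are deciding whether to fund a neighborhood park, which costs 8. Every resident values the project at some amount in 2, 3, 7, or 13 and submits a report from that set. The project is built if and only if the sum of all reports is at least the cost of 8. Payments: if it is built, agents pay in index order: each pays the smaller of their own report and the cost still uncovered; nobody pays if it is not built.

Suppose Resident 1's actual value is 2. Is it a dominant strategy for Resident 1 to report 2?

Yes

Check each profile of the others' reports and compare truth against every alternative report.
Others report (7): truth gives 0, best alternative gives -1.
Others report (13): truth gives 0, best alternative gives -1.
Others report (2): truth gives 0, best alternative gives 0.
Others report (3): truth gives 0, best alternative gives 0.
In every case the truthful report is at least as good as any alternative, so it is a dominant strategy.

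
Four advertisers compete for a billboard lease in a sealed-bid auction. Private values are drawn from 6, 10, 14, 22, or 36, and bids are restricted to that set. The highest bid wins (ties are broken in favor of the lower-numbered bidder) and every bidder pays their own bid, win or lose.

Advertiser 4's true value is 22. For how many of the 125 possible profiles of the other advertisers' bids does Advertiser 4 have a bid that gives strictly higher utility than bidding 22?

Others bid (6, 6, 6): truth gives 0; bid 10 gives 12 > 0. Violating.
Others bid (6, 6, 10): truth gives 0; bid 14 gives 8 > 0. Violating.
Others bid (6, 6, 22): truth gives -22; bid 6 gives -6 > -22. Violating.
Others bid (6, 6, 36): truth gives -22; bid 6 gives -6 > -22. Violating.
Others bid (6, 6, 14): truth gives 0; no alternative beats it.
Others bid (6, 10, 14): truth gives 0; no alternative beats it.
(Checking all 125 profiles: 106 have a profitable deviation, 19 do not.)

106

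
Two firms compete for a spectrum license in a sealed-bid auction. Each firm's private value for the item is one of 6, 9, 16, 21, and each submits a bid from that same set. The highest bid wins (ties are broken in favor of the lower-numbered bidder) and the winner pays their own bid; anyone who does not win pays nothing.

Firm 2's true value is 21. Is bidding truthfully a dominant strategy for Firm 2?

No

Consider the case where Firm 1 bids 6.
Truthful bid 21: wins, pays 21, utility 21 - 21 = 0.
Bid 9 instead: wins, pays 9, utility 21 - 9 = 12.
Since 12 > 0, bidding 9 is strictly better here, so truthful bidding is not dominant.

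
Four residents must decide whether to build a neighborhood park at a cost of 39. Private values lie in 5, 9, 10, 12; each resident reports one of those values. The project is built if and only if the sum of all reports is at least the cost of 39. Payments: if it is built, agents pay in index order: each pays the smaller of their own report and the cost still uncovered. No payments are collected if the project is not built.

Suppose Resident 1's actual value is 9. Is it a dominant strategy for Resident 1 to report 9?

No

Consider the case where Resident 2 reports 10, Resident 3 reports 12 and Resident 4 reports 12.
Truthful report 9: project built, pays 9, utility 9 - 9 = 0.
Report 5 instead: project built, pays 5, utility 9 - 5 = 4.
Since 4 > 0, reporting 5 is strictly better here, so truthful reporting is not dominant.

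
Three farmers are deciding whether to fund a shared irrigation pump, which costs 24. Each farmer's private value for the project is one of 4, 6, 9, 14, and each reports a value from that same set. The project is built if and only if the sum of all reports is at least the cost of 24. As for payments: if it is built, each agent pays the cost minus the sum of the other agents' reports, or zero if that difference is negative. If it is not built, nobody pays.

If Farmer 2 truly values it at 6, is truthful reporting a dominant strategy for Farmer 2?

Check each profile of the others' reports and compare truth against every alternative report.
Others report (14, 14): truth gives 6, best alternative gives 6.
Others report (9, 14): truth gives 5, best alternative gives 5.
Others report (14, 9): truth gives 5, best alternative gives 5.
Others report (6, 14): truth gives 2, best alternative gives 2.
Others report (14, 6): truth gives 2, best alternative gives 2.
Others report (4, 4): truth gives 0, best alternative gives 0.
(Remaining 10 profiles checked similarly; truth is weakly best in each.)
In every case the truthful report is at least as good as any alternative, so it is a dominant strategy.

Yes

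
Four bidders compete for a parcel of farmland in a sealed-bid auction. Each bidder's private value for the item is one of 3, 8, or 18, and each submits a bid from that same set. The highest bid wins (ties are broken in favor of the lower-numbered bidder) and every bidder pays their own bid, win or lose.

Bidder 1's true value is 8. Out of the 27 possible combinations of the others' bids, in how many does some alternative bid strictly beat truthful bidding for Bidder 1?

20

Others bid (3, 3, 3): truth gives 0; bid 3 gives 5 > 0. Violating.
Others bid (3, 3, 18): truth gives -8; bid 3 gives -3 > -8. Violating.
Others bid (3, 8, 18): truth gives -8; bid 3 gives -3 > -8. Violating.
Others bid (3, 18, 3): truth gives -8; bid 3 gives -3 > -8. Violating.
Others bid (3, 3, 8): truth gives 0; no alternative beats it.
Others bid (3, 8, 3): truth gives 0; no alternative beats it.
(Checking all 27 profiles: 20 have a profitable deviation, 7 do not.)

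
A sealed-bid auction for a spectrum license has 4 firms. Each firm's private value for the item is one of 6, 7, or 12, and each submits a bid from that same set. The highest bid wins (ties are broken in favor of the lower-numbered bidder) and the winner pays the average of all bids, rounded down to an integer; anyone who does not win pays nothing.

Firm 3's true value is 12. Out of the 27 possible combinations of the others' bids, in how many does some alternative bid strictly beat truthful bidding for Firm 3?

Others bid (6, 6, 6): truth gives 5; bid 7 gives 6 > 5. Violating.
Others bid (6, 6, 7): truth gives 5; bid 7 gives 6 > 5. Violating.
Others bid (6, 6, 12): truth gives 3; no alternative beats it.
Others bid (6, 7, 6): truth gives 5; no alternative beats it.
(Checking all 27 profiles: 2 have a profitable deviation, 25 do not.)

2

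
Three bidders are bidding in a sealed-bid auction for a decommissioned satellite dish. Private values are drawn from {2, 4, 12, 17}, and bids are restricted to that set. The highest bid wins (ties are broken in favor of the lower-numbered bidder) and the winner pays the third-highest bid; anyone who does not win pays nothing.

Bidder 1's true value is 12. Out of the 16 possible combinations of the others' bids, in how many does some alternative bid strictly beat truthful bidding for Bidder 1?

Others bid (2, 17): truth gives 0; bid 17 gives 10 > 0. Violating.
Others bid (4, 17): truth gives 0; bid 17 gives 8 > 0. Violating.
Others bid (17, 2): truth gives 0; bid 17 gives 10 > 0. Violating.
Others bid (17, 4): truth gives 0; bid 17 gives 8 > 0. Violating.
Others bid (2, 2): truth gives 10; no alternative beats it.
Others bid (2, 4): truth gives 10; no alternative beats it.
(Checking all 16 profiles: 4 have a profitable deviation, 12 do not.)

4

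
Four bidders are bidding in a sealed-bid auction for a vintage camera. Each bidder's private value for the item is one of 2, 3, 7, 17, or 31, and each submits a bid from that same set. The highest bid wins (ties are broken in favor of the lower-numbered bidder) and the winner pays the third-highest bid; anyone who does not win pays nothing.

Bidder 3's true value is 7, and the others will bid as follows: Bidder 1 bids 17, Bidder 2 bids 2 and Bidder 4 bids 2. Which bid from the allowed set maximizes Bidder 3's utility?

Bid 2: loses, pays 0, utility 0.
Bid 3: loses, pays 0, utility 0.
Bid 7: loses, pays 0, utility 0.
Bid 17: loses, pays 0, utility 0.
Bid 31: wins, pays 2, utility 7 - 2 = 5.
The best choice is 31 with utility 5.

31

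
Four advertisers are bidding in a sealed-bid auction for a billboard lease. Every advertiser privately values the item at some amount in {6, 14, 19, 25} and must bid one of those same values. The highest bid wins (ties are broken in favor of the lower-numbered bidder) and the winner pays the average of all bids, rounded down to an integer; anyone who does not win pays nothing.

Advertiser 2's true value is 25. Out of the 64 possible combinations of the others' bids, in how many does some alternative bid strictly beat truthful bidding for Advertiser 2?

Others bid (6, 6, 6): truth gives 15; bid 14 gives 17 > 15. Violating.
Others bid (6, 6, 14): truth gives 13; bid 14 gives 15 > 13. Violating.
Others bid (6, 6, 19): truth gives 11; bid 19 gives 13 > 11. Violating.
Others bid (6, 14, 6): truth gives 13; bid 14 gives 15 > 13. Violating.
Others bid (6, 6, 25): truth gives 10; no alternative beats it.
Others bid (6, 14, 25): truth gives 8; no alternative beats it.
(Checking all 64 profiles: 18 have a profitable deviation, 46 do not.)

18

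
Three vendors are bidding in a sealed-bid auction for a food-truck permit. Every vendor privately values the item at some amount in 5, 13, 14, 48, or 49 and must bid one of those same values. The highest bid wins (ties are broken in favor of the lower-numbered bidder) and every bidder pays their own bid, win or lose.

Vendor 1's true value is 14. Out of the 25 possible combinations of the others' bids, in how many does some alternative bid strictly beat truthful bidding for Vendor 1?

20

Others bid (5, 5): truth gives 0; bid 5 gives 9 > 0. Violating.
Others bid (5, 13): truth gives 0; bid 13 gives 1 > 0. Violating.
Others bid (5, 48): truth gives -14; bid 5 gives -5 > -14. Violating.
Others bid (5, 49): truth gives -14; bid 5 gives -5 > -14. Violating.
Others bid (5, 14): truth gives 0; no alternative beats it.
Others bid (13, 14): truth gives 0; no alternative beats it.
(Checking all 25 profiles: 20 have a profitable deviation, 5 do not.)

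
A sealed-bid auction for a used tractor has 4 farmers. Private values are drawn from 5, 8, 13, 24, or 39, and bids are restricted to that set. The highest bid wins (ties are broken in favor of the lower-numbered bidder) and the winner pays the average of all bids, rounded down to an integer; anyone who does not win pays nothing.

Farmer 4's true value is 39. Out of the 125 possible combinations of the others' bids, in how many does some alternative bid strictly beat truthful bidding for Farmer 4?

27

Others bid (5, 5, 5): truth gives 26; bid 8 gives 34 > 26. Violating.
Others bid (5, 5, 8): truth gives 25; bid 13 gives 32 > 25. Violating.
Others bid (5, 5, 13): truth gives 24; bid 24 gives 28 > 24. Violating.
Others bid (5, 8, 5): truth gives 25; bid 13 gives 32 > 25. Violating.
Others bid (5, 5, 24): truth gives 21; no alternative beats it.
Others bid (5, 5, 39): truth gives 0; no alternative beats it.
(Checking all 125 profiles: 27 have a profitable deviation, 98 do not.)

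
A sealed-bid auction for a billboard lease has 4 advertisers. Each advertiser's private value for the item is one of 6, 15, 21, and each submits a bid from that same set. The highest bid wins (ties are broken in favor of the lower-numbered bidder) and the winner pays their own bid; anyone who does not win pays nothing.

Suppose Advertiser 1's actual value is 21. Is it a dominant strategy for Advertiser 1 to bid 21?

Consider the case where Advertiser 2 bids 6, Advertiser 3 bids 6 and Advertiser 4 bids 6.
Truthful bid 21: wins, pays 21, utility 21 - 21 = 0.
Bid 6 instead: wins, pays 6, utility 21 - 6 = 15.
Since 15 > 0, bidding 6 is strictly better here, so truthful bidding is not dominant.

No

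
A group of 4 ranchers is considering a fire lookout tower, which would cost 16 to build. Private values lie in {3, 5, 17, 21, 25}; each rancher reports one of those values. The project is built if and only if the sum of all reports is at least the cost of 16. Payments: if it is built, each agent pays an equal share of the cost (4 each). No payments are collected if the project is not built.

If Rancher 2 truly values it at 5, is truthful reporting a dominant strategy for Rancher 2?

Consider the case where Rancher 1 reports 3, Rancher 3 reports 3 and Rancher 4 reports 3.
Truthful report 5: project not built, utility 0.
Report 17 instead: project built, pays 4, utility 5 - 4 = 1.
Since 1 > 0, reporting 17 is strictly better here, so truthful reporting is not dominant.

No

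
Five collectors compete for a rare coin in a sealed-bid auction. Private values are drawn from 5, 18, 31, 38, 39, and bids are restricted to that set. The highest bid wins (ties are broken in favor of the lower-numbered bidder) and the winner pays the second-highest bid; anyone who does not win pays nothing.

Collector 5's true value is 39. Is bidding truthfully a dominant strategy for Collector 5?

Yes

Check each profile of the others' bids and compare truth against every alternative bid.
Others bid (5, 5, 5, 38): truth gives 1, best alternative gives 0.
Others bid (5, 5, 18, 38): truth gives 1, best alternative gives 0.
Others bid (5, 5, 31, 38): truth gives 1, best alternative gives 0.
Others bid (5, 5, 38, 5): truth gives 1, best alternative gives 0.
Others bid (5, 5, 38, 18): truth gives 1, best alternative gives 0.
Others bid (5, 5, 38, 31): truth gives 1, best alternative gives 0.
(Remaining 619 profiles checked similarly; truth is weakly best in each.)
In every case the truthful bid is at least as good as any alternative, so it is a dominant strategy.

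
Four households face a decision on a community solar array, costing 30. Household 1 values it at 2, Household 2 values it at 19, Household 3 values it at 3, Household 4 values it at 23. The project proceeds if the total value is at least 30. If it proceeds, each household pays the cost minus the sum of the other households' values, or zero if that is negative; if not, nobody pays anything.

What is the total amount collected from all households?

Total value 47 ≥ cost 30, so it is built.
Household 1: others sum to 45; max(0, 30 - 45) = 0.
Household 2: others sum to 28; max(0, 30 - 28) = 2.
Household 3: others sum to 44; max(0, 30 - 44) = 0.
Household 4: others sum to 24; max(0, 30 - 24) = 6.
Total collected = 0 + 2 + 0 + 6 = 8.

8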